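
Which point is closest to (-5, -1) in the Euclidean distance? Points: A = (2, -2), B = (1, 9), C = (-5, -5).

Distances: d(A) ≈ 7.0711, d(B) ≈ 11.6619, d(C) = 4. Nearest: C = (-5, -5) with distance 4.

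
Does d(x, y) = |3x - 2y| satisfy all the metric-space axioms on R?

No. d fails symmetry: d(2, 5) = |3·2 - 2·5| = |-4| = 4, but d(5, 2) = |3·5 - 2·2| = |11| = 11. Since 4 ≠ 11, d(x,y) ≠ d(y,x) in general.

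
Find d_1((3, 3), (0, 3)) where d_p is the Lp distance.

Σ|x_i - y_i| = |3 - 0| + |3 - 3| = 3 + 0 = 3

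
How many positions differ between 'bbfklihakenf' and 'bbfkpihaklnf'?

Differing positions: 5, 10. Hamming distance = 2.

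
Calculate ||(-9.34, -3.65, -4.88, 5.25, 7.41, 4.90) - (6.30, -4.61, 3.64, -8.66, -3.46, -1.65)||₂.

√(Σ(x_i - y_i)²) = √((-9.34 - 6.3)² + (-3.65 - (-4.61))² + (-4.88 - 3.64)² + (5.25 - (-8.66))² + (7.41 - (-3.46))² + (4.9 - (-1.65))²)
= √((-15.64)² + 0.96² + (-8.52)² + 13.91² + 10.87² + 6.55²) = √(244.6096 + 0.9216 + 72.5904 + 193.4881 + 118.1569 + 42.9025) = √672.6691 ≈ 25.9359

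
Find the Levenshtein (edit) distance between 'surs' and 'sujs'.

Let D[i][j] be the edit distance between the first i characters of 'surs' and the first j characters of 'sujs', with D[i][0] = i, D[0][j] = j, and D[i][j] = D[i-1][j-1] if the characters match, else 1 + min(D[i-1][j], D[i][j-1], D[i-1][j-1]). Filling the table (rows: prefixes of 'surs', columns: prefixes of 'sujs'):
     ε  s  u  j  s
  ε  0  1  2  3  4
  s  1  0  1  2  3
  u  2  1  0  1  2
  r  3  2  1  1  2
  s  4  3  2  2  1
The bottom-right entry gives D[4][4] = 1, so no sequence of fewer than 1 edit works. Backtracking through the table gives one optimal edit sequence (1 edit):
  surs → sujs (sub r→j @3)
Edit distance = 1.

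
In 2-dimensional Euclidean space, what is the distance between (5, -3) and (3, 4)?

√(Σ(x_i - y_i)²) = √((5 - 3)² + (-3 - 4)²)
= √(2² + (-7)²) = √(4 + 49) = √53 ≈ 7.2801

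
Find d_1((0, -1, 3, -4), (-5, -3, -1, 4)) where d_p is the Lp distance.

Σ|x_i - y_i| = |0 - (-5)| + |-1 - (-3)| + |3 - (-1)| + |-4 - 4| = 5 + 2 + 4 + 8 = 19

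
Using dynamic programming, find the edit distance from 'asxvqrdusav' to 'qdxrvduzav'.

Let D[i][j] be the edit distance between the first i characters of 'asxvqrdusav' and the first j characters of 'qdxrvduzav', with D[i][0] = i, D[0][j] = j, and D[i][j] = D[i-1][j-1] if the characters match, else 1 + min(D[i-1][j], D[i][j-1], D[i-1][j-1]). Filling the table (rows: prefixes of 'asxvqrdusav', columns: prefixes of 'qdxrvduzav'):
     ε  q  d  x  r  v  d  u  z  a  v
  ε  0  1  2  3  4  5  6  7  8  9 10
  a  1  1  2  3  4  5  6  7  8  8  9
  s  2  2  2  3  4  5  6  7  8  9  9
  x  3  3  3  2  3  4  5  6  7  8  9
  v  4  4  4  3  3  3  4  5  6  7  8
  q  5  4  5  4  4  4  4  5  6  7  8
  r  6  5  5  5  4  5  5  5  6  7  8
  d  7  6  5  6  5  5  5  6  6  7  8
  u  8  7  6  6  6  6  6  5  6  7  8
  s  9  8  7  7  7  7  7  6  6  7  8
  a 10  9  8  8  8  8  8  7  7  6  7
  v 11 10  9  9  9  8  9  8  8  7  6
The bottom-right entry gives D[11][10] = 6, so no sequence of fewer than 6 edits works. Backtracking through the table gives one optimal edit sequence (6 edits):
  asxvqrdusav → qsxvqrdusav (sub a→q @1)
  qsxvqrdusav → qdxvqrdusav (sub s→d @2)
  qdxvqrdusav → qdxqrdusav (del v @4)
  qdxqrdusav → qdxrrdusav (sub q→r @4)
  qdxrrdusav → qdxrvdusav (sub r→v @5)
  qdxrvdusav → qdxrvduzav (sub s→z @8)
Edit distance = 6.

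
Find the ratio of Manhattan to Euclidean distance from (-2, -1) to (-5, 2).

L1 = |-2 - (-5)| + |-1 - 2| = 3 + 3 = 6
L2 = √(3² + 3²) = √18 ≈ 4.2426
L1 ≥ L2 always (equality iff movement is along one axis); L1 > L2 here.
Ratio L1/L2 = 6/√18 ≈ 1.4142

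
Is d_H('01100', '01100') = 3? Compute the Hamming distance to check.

Differing positions: none. Hamming distance = 0, so the claim that d_H = 3 is false.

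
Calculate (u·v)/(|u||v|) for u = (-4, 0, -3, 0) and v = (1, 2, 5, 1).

With u = (-4, 0, -3, 0), v = (1, 2, 5, 1):
u·v = (-4)·1 + 0·2 + (-3)·5 + 0·1 = (-4) + 0 + (-15) + 0 = -19.
|u| = √((-4)² + 0² + (-3)² + 0²) = √25, |v| = √(1² + 2² + 5² + 1²) = √31, so |u||v| = √(25·31) = √775.
cos θ = (u·v)/(|u||v|) = -19/√775 ≈ -0.6825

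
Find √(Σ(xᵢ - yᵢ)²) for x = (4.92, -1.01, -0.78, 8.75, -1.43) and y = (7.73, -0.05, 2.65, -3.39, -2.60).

√(Σ(x_i - y_i)²) = √((4.92 - 7.73)² + (-1.01 - (-0.05))² + (-0.78 - 2.65)² + (8.75 - (-3.39))² + (-1.43 - (-2.6))²)
= √((-2.81)² + (-0.96)² + (-3.43)² + 12.14² + 1.17²) = √(7.8961 + 0.9216 + 11.7649 + 147.3796 + 1.3689) = √169.3311 ≈ 13.0127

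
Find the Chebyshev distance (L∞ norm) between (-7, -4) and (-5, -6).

max(|x_i - y_i|) = max(|-7 - (-5)|, |-4 - (-6)|) = max(2, 2) = 2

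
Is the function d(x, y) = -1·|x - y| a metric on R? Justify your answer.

No. With c = -1 < 0, d fails non-negativity: d(8, 11) = -1·|8 - 11| = -1·3 = -3 < 0.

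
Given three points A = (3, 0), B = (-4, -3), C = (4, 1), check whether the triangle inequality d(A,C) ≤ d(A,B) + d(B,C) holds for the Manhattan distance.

d(A,B) = 7 + 3 = 10, d(B,C) = 8 + 4 = 12, d(A,C) = 1 + 1 = 2.
d(A,C) = 2 ≤ 10 + 12 = 22. Triangle inequality is satisfied.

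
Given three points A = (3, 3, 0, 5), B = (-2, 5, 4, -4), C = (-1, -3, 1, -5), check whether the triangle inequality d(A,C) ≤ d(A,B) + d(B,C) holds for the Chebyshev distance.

d(A,B) = max(5, 2, 4, 9) = 9, d(B,C) = max(1, 8, 3, 1) = 8, d(A,C) = max(4, 6, 1, 10) = 10.
d(A,C) = 10 ≤ 9 + 8 = 17. Triangle inequality is satisfied.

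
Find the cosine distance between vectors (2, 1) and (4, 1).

With u = (2, 1), v = (4, 1):
u·v = 2·4 + 1·1 = 8 + 1 = 9.
|u| = √(2² + 1²) = √5, |v| = √(4² + 1²) = √17, so |u||v| = √(5·17) = √85.
cos θ = (u·v)/(|u||v|) = 9/√85 ≈ 0.9762
Cosine distance = 1 - cos θ ≈ 1 - 0.9762 = 0.0238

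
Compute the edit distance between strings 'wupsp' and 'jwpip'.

Let D[i][j] be the edit distance between the first i characters of 'wupsp' and the first j characters of 'jwpip', with D[i][0] = i, D[0][j] = j, and D[i][j] = D[i-1][j-1] if the characters match, else 1 + min(D[i-1][j], D[i][j-1], D[i-1][j-1]). Filling the table (rows: prefixes of 'wupsp', columns: prefixes of 'jwpip'):
     ε  j  w  p  i  p
  ε  0  1  2  3  4  5
  w  1  1  1  2  3  4
  u  2  2  2  2  3  4
  p  3  3  3  2  3  3
  s  4  4  4  3  3  4
  p  5  5  5  4  4  3
The bottom-right entry gives D[5][5] = 3, so no sequence of fewer than 3 edits works. Backtracking through the table gives one optimal edit sequence (3 edits):
  wupsp → jupsp (sub w→j @1)
  jupsp → jwpsp (sub u→w @2)
  jwpsp → jwpip (sub s→i @4)
Edit distance = 3.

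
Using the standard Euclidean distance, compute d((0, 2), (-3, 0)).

(Σ|x_i - y_i|^2)^(1/2) = (|0 - (-3)|^2 + |2 - 0|^2)^(1/2)
= (3^2 + 2^2)^(1/2) = (9 + 4)^(1/2) = (13)^(1/2) ≈ 3.6056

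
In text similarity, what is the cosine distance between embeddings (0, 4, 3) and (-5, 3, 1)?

With u = (0, 4, 3), v = (-5, 3, 1):
u·v = 0·(-5) + 4·3 + 3·1 = 0 + 12 + 3 = 15.
|u| = √(0² + 4² + 3²) = √25, |v| = √((-5)² + 3² + 1²) = √35, so |u||v| = √(25·35) = √875.
cos θ = (u·v)/(|u||v|) = 15/√875 ≈ 0.5071
Cosine distance = 1 - cos θ ≈ 1 - 0.5071 = 0.4929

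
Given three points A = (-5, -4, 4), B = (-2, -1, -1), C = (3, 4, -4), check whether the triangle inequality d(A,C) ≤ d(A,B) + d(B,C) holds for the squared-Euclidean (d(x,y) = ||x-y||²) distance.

d(A,B) = 3² + 3² + 5² = 43, d(B,C) = 5² + 5² + 3² = 59, d(A,C) = 8² + 8² + 8² = 192.
d(A,C) = 192 > 43 + 59 = 102. Triangle inequality is VIOLATED. (Squared-Euclidean is not a metric — this is a counterexample.)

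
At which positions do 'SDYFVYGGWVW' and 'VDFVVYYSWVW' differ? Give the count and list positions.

Differing positions: 1, 3, 4, 7, 8. Hamming distance = 5.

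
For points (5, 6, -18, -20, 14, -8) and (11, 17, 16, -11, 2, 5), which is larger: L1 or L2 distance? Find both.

L1 = |5 - 11| + |6 - 17| + |-18 - 16| + |-20 - (-11)| + |14 - 2| + |-8 - 5| = 6 + 11 + 34 + 9 + 12 + 13 = 85
L2 = √(6² + 11² + 34² + 9² + 12² + 13²) = √1707 ≈ 41.3159
L1 ≥ L2 always (equality iff movement is along one axis); L1 > L2 here.
Ratio L1/L2 = 85/√1707 ≈ 2.0573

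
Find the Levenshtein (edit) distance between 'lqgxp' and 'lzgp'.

Let D[i][j] be the edit distance between the first i characters of 'lqgxp' and the first j characters of 'lzgp', with D[i][0] = i, D[0][j] = j, and D[i][j] = D[i-1][j-1] if the characters match, else 1 + min(D[i-1][j], D[i][j-1], D[i-1][j-1]). Filling the table (rows: prefixes of 'lqgxp', columns: prefixes of 'lzgp'):
     ε  l  z  g  p
  ε  0  1  2  3  4
  l  1  0  1  2  3
  q  2  1  1  2  3
  g  3  2  2  1  2
  x  4  3  3  2  2
  p  5  4  4  3  2
The bottom-right entry gives D[5][4] = 2, so no sequence of fewer than 2 edits works. Backtracking through the table gives one optimal edit sequence (2 edits):
  lqgxp → lzgxp (sub q→z @2)
  lzgxp → lzgp (del x @4)
Edit distance = 2.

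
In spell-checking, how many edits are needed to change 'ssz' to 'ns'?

Let D[i][j] be the edit distance between the first i characters of 'ssz' and the first j characters of 'ns', with D[i][0] = i, D[0][j] = j, and D[i][j] = D[i-1][j-1] if the characters match, else 1 + min(D[i-1][j], D[i][j-1], D[i-1][j-1]). Filling the table (rows: prefixes of 'ssz', columns: prefixes of 'ns'):
     ε  n  s
  ε  0  1  2
  s  1  1  1
  s  2  2  1
  z  3  3  2
The bottom-right entry gives D[3][2] = 2, so no sequence of fewer than 2 edits works. Backtracking through the table gives one optimal edit sequence (2 edits):
  ssz → nsz (sub s→n @1)
  nsz → ns (del z @3)
Edit distance = 2.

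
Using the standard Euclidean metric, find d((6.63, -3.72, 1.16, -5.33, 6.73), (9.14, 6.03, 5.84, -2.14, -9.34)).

√(Σ(x_i - y_i)²) = √((6.63 - 9.14)² + (-3.72 - 6.03)² + (1.16 - 5.84)² + (-5.33 - (-2.14))² + (6.73 - (-9.34))²)
= √((-2.51)² + (-9.75)² + (-4.68)² + (-3.19)² + 16.07²) = √(6.3001 + 95.0625 + 21.9024 + 10.1761 + 258.2449) = √391.686 ≈ 19.7911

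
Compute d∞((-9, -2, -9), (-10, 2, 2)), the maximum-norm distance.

max(|x_i - y_i|) = max(|-9 - (-10)|, |-2 - 2|, |-9 - 2|) = max(1, 4, 11) = 11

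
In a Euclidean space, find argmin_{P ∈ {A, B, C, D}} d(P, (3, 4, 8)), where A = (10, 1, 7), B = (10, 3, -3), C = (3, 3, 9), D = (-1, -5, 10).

Distances: d(A) ≈ 7.6811, d(B) ≈ 13.0767, d(C) ≈ 1.4142, d(D) ≈ 10.0499. Nearest: C = (3, 3, 9) with distance 1.4142.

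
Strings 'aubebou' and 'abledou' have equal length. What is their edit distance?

Let D[i][j] be the edit distance between the first i characters of 'aubebou' and the first j characters of 'abledou', with D[i][0] = i, D[0][j] = j, and D[i][j] = D[i-1][j-1] if the characters match, else 1 + min(D[i-1][j], D[i][j-1], D[i-1][j-1]). Filling the table (rows: prefixes of 'aubebou', columns: prefixes of 'abledou'):
     ε  a  b  l  e  d  o  u
  ε  0  1  2  3  4  5  6  7
  a  1  0  1  2  3  4  5  6
  u  2  1  1  2  3  4  5  5
  b  3  2  1  2  3  4  5  6
  e  4  3  2  2  2  3  4  5
  b  5  4  3  3  3  3  4  5
  o  6  5  4  4  4  4  3  4
  u  7  6  5  5  5  5  4  3
The bottom-right entry gives D[7][7] = 3, so no sequence of fewer than 3 edits works. Backtracking through the table gives one optimal edit sequence (3 edits):
  aubebou → abbebou (sub u→b @2)
  abbebou → ablebou (sub b→l @3)
  ablebou → abledou (sub b→d @5)
Edit distance = 3.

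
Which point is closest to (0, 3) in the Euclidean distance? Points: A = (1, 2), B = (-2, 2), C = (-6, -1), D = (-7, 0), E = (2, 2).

Distances: d(A) ≈ 1.4142, d(B) ≈ 2.2361, d(C) ≈ 7.2111, d(D) ≈ 7.6158, d(E) ≈ 2.2361. Nearest: A = (1, 2) with distance 1.4142.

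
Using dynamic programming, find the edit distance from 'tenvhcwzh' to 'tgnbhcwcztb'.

Let D[i][j] be the edit distance between the first i characters of 'tenvhcwzh' and the first j characters of 'tgnbhcwcztb', with D[i][0] = i, D[0][j] = j, and D[i][j] = D[i-1][j-1] if the characters match, else 1 + min(D[i-1][j], D[i][j-1], D[i-1][j-1]). Filling the table (rows: prefixes of 'tenvhcwzh', columns: prefixes of 'tgnbhcwcztb'):
     ε  t  g  n  b  h  c  w  c  z  t  b
  ε  0  1  2  3  4  5  6  7  8  9 10 11
  t  1  0  1  2  3  4  5  6  7  8  9 10
  e  2  1  1  2  3  4  5  6  7  8  9 10
  n  3  2  2  1  2  3  4  5  6  7  8  9
  v  4  3  3  2  2  3  4  5  6  7  8  9
  h  5  4  4  3  3  2  3  4  5  6  7  8
  c  6  5  5  4  4  3  2  3  4  5  6  7
  w  7  6  6  5  5  4  3  2  3  4  5  6
  z  8  7  7  6  6  5  4  3  3  3  4  5
  h  9  8  8  7  7  6  5  4  4  4  4  5
The bottom-right entry gives D[9][11] = 5, so no sequence of fewer than 5 edits works. Backtracking through the table gives one optimal edit sequence (5 edits):
  tenvhcwzh → tgnvhcwzh (sub e→g @2)
  tgnvhcwzh → tgnbhcwzh (sub v→b @4)
  tgnbhcwzh → tgnbhcwczh (ins c @8)
  tgnbhcwczh → tgnbhcwczth (ins t @10)
  tgnbhcwczth → tgnbhcwcztb (sub h→b @11)
Edit distance = 5.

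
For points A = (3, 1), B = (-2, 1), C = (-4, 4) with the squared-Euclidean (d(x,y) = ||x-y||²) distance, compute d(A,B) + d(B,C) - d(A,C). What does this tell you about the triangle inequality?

d(A,B) = 5² + 0² = 25, d(B,C) = 2² + 3² = 13, d(A,C) = 7² + 3² = 58.
d(A,B) + d(B,C) - d(A,C) = 25 + 13 - 58 = 38 - 58 = -20. This is < 0, so the triangle inequality FAILS for these points (squared-Euclidean is not a metric).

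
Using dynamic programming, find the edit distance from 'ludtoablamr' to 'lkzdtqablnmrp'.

Let D[i][j] be the edit distance between the first i characters of 'ludtoablamr' and the first j characters of 'lkzdtqablnmrp', with D[i][0] = i, D[0][j] = j, and D[i][j] = D[i-1][j-1] if the characters match, else 1 + min(D[i-1][j], D[i][j-1], D[i-1][j-1]). Filling the table (rows: prefixes of 'ludtoablamr', columns: prefixes of 'lkzdtqablnmrp'):
     ε  l  k  z  d  t  q  a  b  l  n  m  r  p
  ε  0  1  2  3  4  5  6  7  8  9 10 11 12 13
  l  1  0  1  2  3  4  5  6  7  8  9 10 11 12
  u  2  1  1  2  3  4  5  6  7  8  9 10 11 12
  d  3  2  2  2  2  3  4  5  6  7  8  9 10 11
  t  4  3  3  3  3  2  3  4  5  6  7  8  9 10
  o  5  4  4  4  4  3  3  4  5  6  7  8  9 10
  a  6  5  5  5  5  4  4  3  4  5  6  7  8  9
  b  7  6  6  6  6  5  5  4  3  4  5  6  7  8
  l  8  7  7  7  7  6  6  5  4  3  4  5  6  7
  a  9  8  8  8  8  7  7  6  5  4  4  5  6  7
  m 10  9  9  9  9  8  8  7  6  5  5  4  5  6
  r 11 10 10 10 10  9  9  8  7  6  6  5  4  5
The bottom-right entry gives D[11][13] = 5, so no sequence of fewer than 5 edits works. Backtracking through the table gives one optimal edit sequence (5 edits):
  ludtoablamr → lkudtoablamr (ins k @2)
  lkudtoablamr → lkzdtoablamr (sub u→z @3)
  lkzdtoablamr → lkzdtqablamr (sub o→q @6)
  lkzdtqablamr → lkzdtqablnmr (sub a→n @10)
  lkzdtqablnmr → lkzdtqablnmrp (ins p @13)
Edit distance = 5.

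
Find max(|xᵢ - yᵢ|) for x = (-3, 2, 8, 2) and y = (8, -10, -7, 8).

max(|x_i - y_i|) = max(|-3 - 8|, |2 - (-10)|, |8 - (-7)|, |2 - 8|) = max(11, 12, 15, 6) = 15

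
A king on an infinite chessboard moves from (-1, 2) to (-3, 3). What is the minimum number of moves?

max(|x_i - y_i|) = max(|-1 - (-3)|, |2 - 3|) = max(2, 1) = 2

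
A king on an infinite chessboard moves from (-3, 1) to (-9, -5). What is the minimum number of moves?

max(|x_i - y_i|) = max(|-3 - (-9)|, |1 - (-5)|) = max(6, 6) = 6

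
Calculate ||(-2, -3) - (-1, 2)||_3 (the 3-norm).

(Σ|x_i - y_i|^3)^(1/3) = (|-2 - (-1)|^3 + |-3 - 2|^3)^(1/3)
= (1^3 + 5^3)^(1/3) = (1 + 125)^(1/3) = (126)^(1/3) ≈ 5.0133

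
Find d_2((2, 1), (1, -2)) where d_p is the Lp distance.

(Σ|x_i - y_i|^2)^(1/2) = (|2 - 1|^2 + |1 - (-2)|^2)^(1/2)
= (1^2 + 3^2)^(1/2) = (1 + 9)^(1/2) = (10)^(1/2) ≈ 3.1623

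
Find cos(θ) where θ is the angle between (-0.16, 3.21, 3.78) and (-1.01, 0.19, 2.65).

With u = (-0.16, 3.21, 3.78), v = (-1.01, 0.19, 2.65):
u·v = (-0.16)·(-1.01) + 3.21·0.19 + 3.78·2.65 = 0.1616 + 0.6099 + 10.017 = 10.7885.
|u| = √((-0.16)² + 3.21² + 3.78²) = √(0.0256 + 10.3041 + 14.2884) = √24.6181, |v| = √((-1.01)² + 0.19² + 2.65²) = √(1.0201 + 0.0361 + 7.0225) = √8.0787.
cos θ = (u·v)/(|u||v|) = 10.7885/(√24.6181·√8.0787) ≈ 0.765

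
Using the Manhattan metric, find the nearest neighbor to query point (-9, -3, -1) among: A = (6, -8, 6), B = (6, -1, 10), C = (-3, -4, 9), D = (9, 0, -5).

Distances: d(A) = 27, d(B) = 28, d(C) = 17, d(D) = 25. Nearest: C = (-3, -4, 9) with distance 17.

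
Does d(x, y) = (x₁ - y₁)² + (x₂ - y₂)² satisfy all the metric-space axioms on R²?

No. The squared Euclidean distance fails the triangle inequality. Counterexample: x = (0, 0), y = (5, 1), z = (10, 2). d(x,z) = 10² + 2² = 104, but d(x,y) + d(y,z) = (5² + 1²) + (5² + 1²) = 26 + 26 = 52. Since 104 > 52, the triangle inequality is violated. (Note: √d, the ordinary Euclidean distance, IS a metric.)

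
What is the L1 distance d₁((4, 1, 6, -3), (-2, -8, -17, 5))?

Σ|x_i - y_i| = |4 - (-2)| + |1 - (-8)| + |6 - (-17)| + |-3 - 5| = 6 + 9 + 23 + 8 = 46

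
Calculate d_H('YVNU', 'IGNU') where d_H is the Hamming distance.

Differing positions: 1, 2. Hamming distance = 2.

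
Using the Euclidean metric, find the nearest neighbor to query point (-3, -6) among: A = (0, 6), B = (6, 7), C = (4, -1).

Distances: d(A) ≈ 12.3693, d(B) ≈ 15.8114, d(C) ≈ 8.6023. Nearest: C = (4, -1) with distance 8.6023.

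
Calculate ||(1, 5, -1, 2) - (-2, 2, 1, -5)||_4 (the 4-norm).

(Σ|x_i - y_i|^4)^(1/4) = (|1 - (-2)|^4 + |5 - 2|^4 + |-1 - 1|^4 + |2 - (-5)|^4)^(1/4)
= (3^4 + 3^4 + 2^4 + 7^4)^(1/4) = (81 + 81 + 16 + 2401)^(1/4) = (2579)^(1/4) ≈ 7.1263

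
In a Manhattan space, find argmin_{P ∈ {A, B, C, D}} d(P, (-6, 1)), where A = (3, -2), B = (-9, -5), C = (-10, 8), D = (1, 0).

Distances: d(A) = 12, d(B) = 9, d(C) = 11, d(D) = 8. Nearest: D = (1, 0) with distance 8.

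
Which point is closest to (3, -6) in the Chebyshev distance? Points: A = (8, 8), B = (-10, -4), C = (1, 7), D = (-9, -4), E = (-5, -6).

Distances: d(A) = 14, d(B) = 13, d(C) = 13, d(D) = 12, d(E) = 8. Nearest: E = (-5, -6) with distance 8.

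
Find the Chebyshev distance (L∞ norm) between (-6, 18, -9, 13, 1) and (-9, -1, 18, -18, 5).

max(|x_i - y_i|) = max(|-6 - (-9)|, |18 - (-1)|, |-9 - 18|, |13 - (-18)|, |1 - 5|) = max(3, 19, 27, 31, 4) = 31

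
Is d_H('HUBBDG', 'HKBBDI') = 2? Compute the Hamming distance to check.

Differing positions: 2, 6. Hamming distance = 2, so the claim is true.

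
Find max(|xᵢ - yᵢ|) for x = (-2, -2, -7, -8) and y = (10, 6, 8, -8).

max(|x_i - y_i|) = max(|-2 - 10|, |-2 - 6|, |-7 - 8|, |-8 - (-8)|) = max(12, 8, 15, 0) = 15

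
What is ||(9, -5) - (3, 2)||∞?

max(|x_i - y_i|) = max(|9 - 3|, |-5 - 2|) = max(6, 7) = 7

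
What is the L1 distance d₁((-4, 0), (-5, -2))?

Σ|x_i - y_i| = |-4 - (-5)| + |0 - (-2)| = 1 + 2 = 3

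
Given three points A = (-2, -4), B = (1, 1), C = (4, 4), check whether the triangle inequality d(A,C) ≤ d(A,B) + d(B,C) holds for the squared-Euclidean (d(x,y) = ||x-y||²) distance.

d(A,B) = 3² + 5² = 34, d(B,C) = 3² + 3² = 18, d(A,C) = 6² + 8² = 100.
d(A,C) = 100 > 34 + 18 = 52. Triangle inequality is VIOLATED. (Squared-Euclidean is not a metric — this is a counterexample.)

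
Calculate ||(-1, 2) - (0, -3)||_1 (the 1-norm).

Σ|x_i - y_i| = |-1 - 0| + |2 - (-3)| = 1 + 5 = 6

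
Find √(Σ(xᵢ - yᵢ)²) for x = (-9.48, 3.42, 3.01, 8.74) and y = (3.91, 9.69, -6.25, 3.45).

√(Σ(x_i - y_i)²) = √((-9.48 - 3.91)² + (3.42 - 9.69)² + (3.01 - (-6.25))² + (8.74 - 3.45)²)
= √((-13.39)² + (-6.27)² + 9.26² + 5.29²) = √(179.2921 + 39.3129 + 85.7476 + 27.9841) = √332.3367 ≈ 18.2301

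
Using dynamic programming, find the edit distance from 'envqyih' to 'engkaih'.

Let D[i][j] be the edit distance between the first i characters of 'envqyih' and the first j characters of 'engkaih', with D[i][0] = i, D[0][j] = j, and D[i][j] = D[i-1][j-1] if the characters match, else 1 + min(D[i-1][j], D[i][j-1], D[i-1][j-1]). Filling the table (rows: prefixes of 'envqyih', columns: prefixes of 'engkaih'):
     ε  e  n  g  k  a  i  h
  ε  0  1  2  3  4  5  6  7
  e  1  0  1  2  3  4  5  6
  n  2  1  0  1  2  3  4  5
  v  3  2  1  1  2  3  4  5
  q  4  3  2  2  2  3  4  5
  y  5  4  3  3  3  3  4  5
  i  6  5  4  4  4  4  3  4
  h  7  6  5  5  5  5  4  3
The bottom-right entry gives D[7][7] = 3, so no sequence of fewer than 3 edits works. Backtracking through the table gives one optimal edit sequence (3 edits):
  envqyih → engqyih (sub v→g @3)
  engqyih → engkyih (sub q→k @4)
  engkyih → engkaih (sub y→a @5)
Edit distance = 3.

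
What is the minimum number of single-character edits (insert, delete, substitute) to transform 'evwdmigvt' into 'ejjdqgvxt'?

Let D[i][j] be the edit distance between the first i characters of 'evwdmigvt' and the first j characters of 'ejjdqgvxt', with D[i][0] = i, D[0][j] = j, and D[i][j] = D[i-1][j-1] if the characters match, else 1 + min(D[i-1][j], D[i][j-1], D[i-1][j-1]). Filling the table (rows: prefixes of 'evwdmigvt', columns: prefixes of 'ejjdqgvxt'):
     ε  e  j  j  d  q  g  v  x  t
  ε  0  1  2  3  4  5  6  7  8  9
  e  1  0  1  2  3  4  5  6  7  8
  v  2  1  1  2  3  4  5  5  6  7
  w  3  2  2  2  3  4  5  6  6  7
  d  4  3  3  3  2  3  4  5  6  7
  m  5  4  4  4  3  3  4  5  6  7
  i  6  5  5  5  4  4  4  5  6  7
  g  7  6  6  6  5  5  4  5  6  7
  v  8  7  7  7  6  6  5  4  5  6
  t  9  8  8  8  7  7  6  5  5  5
The bottom-right entry gives D[9][9] = 5, so no sequence of fewer than 5 edits works. Backtracking through the table gives one optimal edit sequence (5 edits):
  evwdmigvt → ejwdmigvt (sub v→j @2)
  ejwdmigvt → ejjdmigvt (sub w→j @3)
  ejjdmigvt → ejjdigvt (del m @5)
  ejjdigvt → ejjdqgvt (sub i→q @5)
  ejjdqgvt → ejjdqgvxt (ins x @8)
Edit distance = 5.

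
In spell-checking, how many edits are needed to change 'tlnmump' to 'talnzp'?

Let D[i][j] be the edit distance between the first i characters of 'tlnmump' and the first j characters of 'talnzp', with D[i][0] = i, D[0][j] = j, and D[i][j] = D[i-1][j-1] if the characters match, else 1 + min(D[i-1][j], D[i][j-1], D[i-1][j-1]). Filling the table (rows: prefixes of 'tlnmump', columns: prefixes of 'talnzp'):
     ε  t  a  l  n  z  p
  ε  0  1  2  3  4  5  6
  t  1  0  1  2  3  4  5
  l  2  1  1  1  2  3  4
  n  3  2  2  2  1  2  3
  m  4  3  3  3  2  2  3
  u  5  4  4  4  3  3  3
  m  6  5  5  5  4  4  4
  p  7  6  6  6  5  5  4
The bottom-right entry gives D[7][6] = 4, so no sequence of fewer than 4 edits works. Backtracking through the table gives one optimal edit sequence (4 edits):
  tlnmump → talnmump (ins a @2)
  talnmump → talnump (del m @5)
  talnump → talnmp (del u @5)
  talnmp → talnzp (sub m→z @5)
Edit distance = 4.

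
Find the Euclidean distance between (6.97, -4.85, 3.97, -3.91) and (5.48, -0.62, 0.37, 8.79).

√(Σ(x_i - y_i)²) = √((6.97 - 5.48)² + (-4.85 - (-0.62))² + (3.97 - 0.37)² + (-3.91 - 8.79)²)
= √(1.49² + (-4.23)² + 3.6² + (-12.7)²) = √(2.2201 + 17.8929 + 12.96 + 161.29) = √194.363 ≈ 13.9414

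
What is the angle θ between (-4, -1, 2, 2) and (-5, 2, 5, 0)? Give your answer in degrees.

With u = (-4, -1, 2, 2), v = (-5, 2, 5, 0):
u·v = (-4)·(-5) + (-1)·2 + 2·5 + 2·0 = 20 + (-2) + 10 + 0 = 28.
|u| = √((-4)² + (-1)² + 2² + 2²) = √25, |v| = √((-5)² + 2² + 5² + 0²) = √54, so |u||v| = √(25·54) = √1350.
cos θ = (u·v)/(|u||v|) = 28/√1350 ≈ 0.762063
θ = arccos(0.762063) ≈ 40.35°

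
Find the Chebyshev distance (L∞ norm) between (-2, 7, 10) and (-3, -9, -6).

max(|x_i - y_i|) = max(|-2 - (-3)|, |7 - (-9)|, |10 - (-6)|) = max(1, 16, 16) = 16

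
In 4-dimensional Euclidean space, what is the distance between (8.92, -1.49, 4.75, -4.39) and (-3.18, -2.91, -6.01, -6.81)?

√(Σ(x_i - y_i)²) = √((8.92 - (-3.18))² + (-1.49 - (-2.91))² + (4.75 - (-6.01))² + (-4.39 - (-6.81))²)
= √(12.1² + 1.42² + 10.76² + 2.42²) = √(146.41 + 2.0164 + 115.7776 + 5.8564) = √270.0604 ≈ 16.4335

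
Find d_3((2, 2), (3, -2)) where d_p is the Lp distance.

(Σ|x_i - y_i|^3)^(1/3) = (|2 - 3|^3 + |2 - (-2)|^3)^(1/3)
= (1^3 + 4^3)^(1/3) = (1 + 64)^(1/3) = (65)^(1/3) ≈ 4.0207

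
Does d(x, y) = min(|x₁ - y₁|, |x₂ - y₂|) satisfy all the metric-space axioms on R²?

No. d fails identity of indiscernibles: take x = (-3, 0) and y = (-3, 4). Then d(x,y) = min(|-3 - (-3)|, |0 - 4|) = min(0, 4) = 0, yet x ≠ y.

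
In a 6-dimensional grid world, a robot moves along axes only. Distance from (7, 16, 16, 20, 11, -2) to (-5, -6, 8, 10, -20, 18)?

Σ|x_i - y_i| = |7 - (-5)| + |16 - (-6)| + |16 - 8| + |20 - 10| + |11 - (-20)| + |-2 - 18| = 12 + 22 + 8 + 10 + 31 + 20 = 103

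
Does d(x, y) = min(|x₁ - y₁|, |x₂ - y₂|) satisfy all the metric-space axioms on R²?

No. d fails identity of indiscernibles: take x = (4, 0) and y = (4, 1). Then d(x,y) = min(|4 - 4|, |0 - 1|) = min(0, 1) = 0, yet x ≠ y.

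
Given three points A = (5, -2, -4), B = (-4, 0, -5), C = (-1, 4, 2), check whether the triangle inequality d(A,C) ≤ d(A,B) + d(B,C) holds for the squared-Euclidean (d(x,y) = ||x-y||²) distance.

d(A,B) = 9² + 2² + 1² = 86, d(B,C) = 3² + 4² + 7² = 74, d(A,C) = 6² + 6² + 6² = 108.
d(A,C) = 108 ≤ 86 + 74 = 160. Triangle inequality is satisfied.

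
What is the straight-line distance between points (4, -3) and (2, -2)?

√(Σ(x_i - y_i)²) = √((4 - 2)² + (-3 - (-2))²)
= √(2² + (-1)²) = √(4 + 1) = √5 ≈ 2.2361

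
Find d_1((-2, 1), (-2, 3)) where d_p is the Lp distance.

Σ|x_i - y_i| = |-2 - (-2)| + |1 - 3| = 0 + 2 = 2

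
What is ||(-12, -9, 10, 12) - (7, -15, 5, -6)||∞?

max(|x_i - y_i|) = max(|-12 - 7|, |-9 - (-15)|, |10 - 5|, |12 - (-6)|) = max(19, 6, 5, 18) = 19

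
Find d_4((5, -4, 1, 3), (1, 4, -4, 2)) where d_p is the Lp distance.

(Σ|x_i - y_i|^4)^(1/4) = (|5 - 1|^4 + |-4 - 4|^4 + |1 - (-4)|^4 + |3 - 2|^4)^(1/4)
= (4^4 + 8^4 + 5^4 + 1^4)^(1/4) = (256 + 4096 + 625 + 1)^(1/4) = (4978)^(1/4) ≈ 8.3997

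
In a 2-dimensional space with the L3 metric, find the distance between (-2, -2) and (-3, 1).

(Σ|x_i - y_i|^3)^(1/3) = (|-2 - (-3)|^3 + |-2 - 1|^3)^(1/3)
= (1^3 + 3^3)^(1/3) = (1 + 27)^(1/3) = (28)^(1/3) ≈ 3.0366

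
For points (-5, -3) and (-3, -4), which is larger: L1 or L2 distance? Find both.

L1 = |-5 - (-3)| + |-3 - (-4)| = 2 + 1 = 3
L2 = √(2² + 1²) = √5 ≈ 2.2361
L1 ≥ L2 always (equality iff movement is along one axis); L1 > L2 here.
Ratio L1/L2 = 3/√5 ≈ 1.3416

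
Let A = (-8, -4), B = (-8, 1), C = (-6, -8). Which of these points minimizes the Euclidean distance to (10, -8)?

Distances: d(A) ≈ 18.4391, d(B) ≈ 20.1246, d(C) = 16. Nearest: C = (-6, -8) with distance 16.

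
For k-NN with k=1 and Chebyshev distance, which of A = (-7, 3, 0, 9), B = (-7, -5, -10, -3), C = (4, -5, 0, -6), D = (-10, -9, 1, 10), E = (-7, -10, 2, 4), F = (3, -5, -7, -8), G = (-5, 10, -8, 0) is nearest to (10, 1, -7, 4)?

Distances: d(A) = 17, d(B) = 17, d(C) = 10, d(D) = 20, d(E) = 17, d(F) = 12, d(G) = 15. Nearest: C = (4, -5, 0, -6) with distance 10.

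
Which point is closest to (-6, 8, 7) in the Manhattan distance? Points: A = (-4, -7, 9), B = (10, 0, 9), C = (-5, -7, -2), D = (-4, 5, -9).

Distances: d(A) = 19, d(B) = 26, d(C) = 25, d(D) = 21. Nearest: A = (-4, -7, 9) with distance 19.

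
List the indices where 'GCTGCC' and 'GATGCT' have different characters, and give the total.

Differing positions: 2, 6. Hamming distance = 2.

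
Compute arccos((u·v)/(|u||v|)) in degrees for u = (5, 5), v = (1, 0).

With u = (5, 5), v = (1, 0):
u·v = 5·1 + 5·0 = 5 + 0 = 5.
|u| = √(5² + 5²) = √50, |v| = √(1² + 0²) = √1, so |u||v| = √(50·1) = √50.
cos θ = (u·v)/(|u||v|) = 5/√50 ≈ 0.707107
θ = arccos(0.707107) ≈ 45°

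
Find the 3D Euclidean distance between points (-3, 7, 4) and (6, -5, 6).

√(Σ(x_i - y_i)²) = √((-3 - 6)² + (7 - (-5))² + (4 - 6)²)
= √((-9)² + 12² + (-2)²) = √(81 + 144 + 4) = √229 ≈ 15.1327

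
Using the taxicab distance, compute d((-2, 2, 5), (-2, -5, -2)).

Σ|x_i - y_i| = |-2 - (-2)| + |2 - (-5)| + |5 - (-2)| = 0 + 7 + 7 = 14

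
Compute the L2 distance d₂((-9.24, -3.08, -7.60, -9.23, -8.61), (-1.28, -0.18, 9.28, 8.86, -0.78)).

√(Σ(x_i - y_i)²) = √((-9.24 - (-1.28))² + (-3.08 - (-0.18))² + (-7.6 - 9.28)² + (-9.23 - 8.86)² + (-8.61 - (-0.78))²)
= √((-7.96)² + (-2.9)² + (-16.88)² + (-18.09)² + (-7.83)²) = √(63.3616 + 8.41 + 284.9344 + 327.2481 + 61.3089) = √745.263 ≈ 27.2995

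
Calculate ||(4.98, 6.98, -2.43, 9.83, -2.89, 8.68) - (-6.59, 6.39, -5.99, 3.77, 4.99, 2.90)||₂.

√(Σ(x_i - y_i)²) = √((4.98 - (-6.59))² + (6.98 - 6.39)² + (-2.43 - (-5.99))² + (9.83 - 3.77)² + (-2.89 - 4.99)² + (8.68 - 2.9)²)
= √(11.57² + 0.59² + 3.56² + 6.06² + (-7.88)² + 5.78²) = √(133.8649 + 0.3481 + 12.6736 + 36.7236 + 62.0944 + 33.4084) = √279.113 ≈ 16.7067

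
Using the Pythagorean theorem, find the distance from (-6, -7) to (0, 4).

√(Σ(x_i - y_i)²) = √((-6 - 0)² + (-7 - 4)²)
= √((-6)² + (-11)²) = √(36 + 121) = √157 ≈ 12.53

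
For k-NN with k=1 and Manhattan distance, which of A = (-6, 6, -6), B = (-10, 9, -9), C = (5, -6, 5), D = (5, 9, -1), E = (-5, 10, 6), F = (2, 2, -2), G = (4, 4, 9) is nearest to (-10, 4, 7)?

Distances: d(A) = 19, d(B) = 21, d(C) = 27, d(D) = 28, d(E) = 12, d(F) = 23, d(G) = 16. Nearest: E = (-5, 10, 6) with distance 12.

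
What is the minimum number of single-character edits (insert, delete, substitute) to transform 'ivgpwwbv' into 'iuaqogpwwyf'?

Let D[i][j] be the edit distance between the first i characters of 'ivgpwwbv' and the first j characters of 'iuaqogpwwyf', with D[i][0] = i, D[0][j] = j, and D[i][j] = D[i-1][j-1] if the characters match, else 1 + min(D[i-1][j], D[i][j-1], D[i-1][j-1]). Filling the table (rows: prefixes of 'ivgpwwbv', columns: prefixes of 'iuaqogpwwyf'):
     ε  i  u  a  q  o  g  p  w  w  y  f
  ε  0  1  2  3  4  5  6  7  8  9 10 11
  i  1  0  1  2  3  4  5  6  7  8  9 10
  v  2  1  1  2  3  4  5  6  7  8  9 10
  g  3  2  2  2  3  4  4  5  6  7  8  9
  p  4  3  3  3  3  4  5  4  5  6  7  8
  w  5  4  4  4  4  4  5  5  4  5  6  7
  w  6  5  5  5  5  5  5  6  5  4  5  6
  b  7  6  6  6  6  6  6  6  6  5  5  6
  v  8  7  7  7  7  7  7  7  7  6  6  6
The bottom-right entry gives D[8][11] = 6, so no sequence of fewer than 6 edits works. Backtracking through the table gives one optimal edit sequence (6 edits):
  ivgpwwbv → iuvgpwwbv (ins u @2)
  iuvgpwwbv → iuavgpwwbv (ins a @3)
  iuavgpwwbv → iuaqvgpwwbv (ins q @4)
  iuaqvgpwwbv → iuaqogpwwbv (sub v→o @5)
  iuaqogpwwbv → iuaqogpwwyv (sub b→y @10)
  iuaqogpwwyv → iuaqogpwwyf (sub v→f @11)
Edit distance = 6.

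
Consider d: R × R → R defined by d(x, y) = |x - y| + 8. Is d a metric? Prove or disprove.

No. d fails identity of indiscernibles (specifically d(x,x) = 0): d(-2, -2) = |-2 - (-2)| + 8 = 0 + 8 = 8 ≠ 0.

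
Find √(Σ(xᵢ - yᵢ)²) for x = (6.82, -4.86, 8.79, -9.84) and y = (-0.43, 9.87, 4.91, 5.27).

√(Σ(x_i - y_i)²) = √((6.82 - (-0.43))² + (-4.86 - 9.87)² + (8.79 - 4.91)² + (-9.84 - 5.27)²)
= √(7.25² + (-14.73)² + 3.88² + (-15.11)²) = √(52.5625 + 216.9729 + 15.0544 + 228.3121) = √512.9019 ≈ 22.6473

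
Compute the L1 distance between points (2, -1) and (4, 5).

Σ|x_i - y_i| = |2 - 4| + |-1 - 5| = 2 + 6 = 8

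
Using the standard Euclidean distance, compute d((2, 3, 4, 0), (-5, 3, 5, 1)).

(Σ|x_i - y_i|^2)^(1/2) = (|2 - (-5)|^2 + |3 - 3|^2 + |4 - 5|^2 + |0 - 1|^2)^(1/2)
= (7^2 + 0^2 + 1^2 + 1^2)^(1/2) = (49 + 0 + 1 + 1)^(1/2) = (51)^(1/2) ≈ 7.1414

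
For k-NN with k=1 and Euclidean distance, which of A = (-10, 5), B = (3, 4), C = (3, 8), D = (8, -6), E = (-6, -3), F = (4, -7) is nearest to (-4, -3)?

Distances: d(A) = 10, d(B) ≈ 9.8995, d(C) ≈ 13.0384, d(D) ≈ 12.3693, d(E) = 2, d(F) ≈ 8.9443. Nearest: E = (-6, -3) with distance 2.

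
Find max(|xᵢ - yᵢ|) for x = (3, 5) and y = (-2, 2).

max(|x_i - y_i|) = max(|3 - (-2)|, |5 - 2|) = max(5, 3) = 5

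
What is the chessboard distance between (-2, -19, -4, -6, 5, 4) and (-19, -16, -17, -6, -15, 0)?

max(|x_i - y_i|) = max(|-2 - (-19)|, |-19 - (-16)|, |-4 - (-17)|, |-6 - (-6)|, |5 - (-15)|, |4 - 0|) = max(17, 3, 13, 0, 20, 4) = 20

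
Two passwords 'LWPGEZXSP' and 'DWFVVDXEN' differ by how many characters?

Differing positions: 1, 3, 4, 5, 6, 8, 9. Hamming distance = 7.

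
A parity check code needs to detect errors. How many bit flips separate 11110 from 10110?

Differing positions: 2. Hamming distance = 1.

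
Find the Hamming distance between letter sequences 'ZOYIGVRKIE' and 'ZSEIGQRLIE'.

Differing positions: 2, 3, 6, 8. Hamming distance = 4.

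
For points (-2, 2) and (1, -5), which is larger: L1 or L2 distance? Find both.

L1 = |-2 - 1| + |2 - (-5)| = 3 + 7 = 10
L2 = √(3² + 7²) = √58 ≈ 7.6158
L1 ≥ L2 always (equality iff movement is along one axis); L1 > L2 here.
Ratio L1/L2 = 10/√58 ≈ 1.3131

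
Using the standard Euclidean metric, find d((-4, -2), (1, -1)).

√(Σ(x_i - y_i)²) = √((-4 - 1)² + (-2 - (-1))²)
= √((-5)² + (-1)²) = √(25 + 1) = √26 ≈ 5.099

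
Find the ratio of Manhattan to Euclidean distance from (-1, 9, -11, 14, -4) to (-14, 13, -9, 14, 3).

L1 = |-1 - (-14)| + |9 - 13| + |-11 - (-9)| + |14 - 14| + |-4 - 3| = 13 + 4 + 2 + 0 + 7 = 26
L2 = √(13² + 4² + 2² + 0² + 7²) = √238 ≈ 15.4272
L1 ≥ L2 always (equality iff movement is along one axis); L1 > L2 here.
Ratio L1/L2 = 26/√238 ≈ 1.6853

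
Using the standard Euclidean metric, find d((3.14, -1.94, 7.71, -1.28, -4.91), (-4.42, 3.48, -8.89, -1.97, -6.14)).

√(Σ(x_i - y_i)²) = √((3.14 - (-4.42))² + (-1.94 - 3.48)² + (7.71 - (-8.89))² + (-1.28 - (-1.97))² + (-4.91 - (-6.14))²)
= √(7.56² + (-5.42)² + 16.6² + 0.69² + 1.23²) = √(57.1536 + 29.3764 + 275.56 + 0.4761 + 1.5129) = √364.079 ≈ 19.0809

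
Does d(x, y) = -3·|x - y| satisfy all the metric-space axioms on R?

No. With c = -3 < 0, d fails non-negativity: d(4, 8) = -3·|4 - 8| = -3·4 = -12 < 0.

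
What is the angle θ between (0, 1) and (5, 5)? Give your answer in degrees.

With u = (0, 1), v = (5, 5):
u·v = 0·5 + 1·5 = 0 + 5 = 5.
|u| = √(0² + 1²) = √1, |v| = √(5² + 5²) = √50, so |u||v| = √(1·50) = √50.
cos θ = (u·v)/(|u||v|) = 5/√50 ≈ 0.707107
θ = arccos(0.707107) ≈ 45°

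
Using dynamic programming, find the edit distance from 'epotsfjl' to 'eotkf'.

Let D[i][j] be the edit distance between the first i characters of 'epotsfjl' and the first j characters of 'eotkf', with D[i][0] = i, D[0][j] = j, and D[i][j] = D[i-1][j-1] if the characters match, else 1 + min(D[i-1][j], D[i][j-1], D[i-1][j-1]). Filling the table (rows: prefixes of 'epotsfjl', columns: prefixes of 'eotkf'):
     ε  e  o  t  k  f
  ε  0  1  2  3  4  5
  e  1  0  1  2  3  4
  p  2  1  1  2  3  4
  o  3  2  1  2  3  4
  t  4  3  2  1  2  3
  s  5  4  3  2  2  3
  f  6  5  4  3  3  2
  j  7  6  5  4  4  3
  l  8  7  6  5  5  4
The bottom-right entry gives D[8][5] = 4, so no sequence of fewer than 4 edits works. Backtracking through the table gives one optimal edit sequence (4 edits):
  epotsfjl → eotsfjl (del p @2)
  eotsfjl → eotkfjl (sub s→k @4)
  eotkfjl → eotkfl (del j @6)
  eotkfl → eotkf (del l @6)
Edit distance = 4.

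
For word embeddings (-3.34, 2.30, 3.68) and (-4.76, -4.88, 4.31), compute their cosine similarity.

With u = (-3.34, 2.30, 3.68), v = (-4.76, -4.88, 4.31):
u·v = (-3.34)·(-4.76) + 2.3·(-4.88) + 3.68·4.31 = 15.8984 + (-11.224) + 15.8608 = 20.5352.
|u| = √((-3.34)² + 2.3² + 3.68²) = √(11.1556 + 5.29 + 13.5424) = √29.988, |v| = √((-4.76)² + (-4.88)² + 4.31²) = √(22.6576 + 23.8144 + 18.5761) = √65.0481.
cos θ = (u·v)/(|u||v|) = 20.5352/(√29.988·√65.0481) ≈ 0.465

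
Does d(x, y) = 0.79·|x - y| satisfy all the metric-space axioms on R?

Yes. Since |x - y| is a metric on R and 0.79 > 0, the positive scalar multiple 0.79·|x - y| is also a metric: scaling by a positive constant preserves non-negativity, identity (d=0 ⟺ |x-y|=0 ⟺ x=y), symmetry, and the triangle inequality.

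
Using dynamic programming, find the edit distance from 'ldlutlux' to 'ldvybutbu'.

Let D[i][j] be the edit distance between the first i characters of 'ldlutlux' and the first j characters of 'ldvybutbu', with D[i][0] = i, D[0][j] = j, and D[i][j] = D[i-1][j-1] if the characters match, else 1 + min(D[i-1][j], D[i][j-1], D[i-1][j-1]). Filling the table (rows: prefixes of 'ldlutlux', columns: prefixes of 'ldvybutbu'):
     ε  l  d  v  y  b  u  t  b  u
  ε  0  1  2  3  4  5  6  7  8  9
  l  1  0  1  2  3  4  5  6  7  8
  d  2  1  0  1  2  3  4  5  6  7
  l  3  2  1  1  2  3  4  5  6  7
  u  4  3  2  2  2  3  3  4  5  6
  t  5  4  3  3  3  3  4  3  4  5
  l  6  5  4  4  4  4  4  4  4  5
  u  7  6  5  5  5  5  4  5  5  4
  x  8  7  6  6  6  6  5  5  6  5
The bottom-right entry gives D[8][9] = 5, so no sequence of fewer than 5 edits works. Backtracking through the table gives one optimal edit sequence (5 edits):
  ldlutlux → ldvlutlux (ins v @3)
  ldvlutlux → ldvylutlux (ins y @4)
  ldvylutlux → ldvybutlux (sub l→b @5)
  ldvybutlux → ldvybutbux (sub l→b @8)
  ldvybutbux → ldvybutbu (del x @10)
Edit distance = 5.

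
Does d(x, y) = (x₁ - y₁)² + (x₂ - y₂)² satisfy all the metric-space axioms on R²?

No. The squared Euclidean distance fails the triangle inequality. Counterexample: x = (0, 0), y = (4, 3), z = (8, 6). d(x,z) = 8² + 6² = 100, but d(x,y) + d(y,z) = (4² + 3²) + (4² + 3²) = 25 + 25 = 50. Since 100 > 50, the triangle inequality is violated. (Note: √d, the ordinary Euclidean distance, IS a metric.)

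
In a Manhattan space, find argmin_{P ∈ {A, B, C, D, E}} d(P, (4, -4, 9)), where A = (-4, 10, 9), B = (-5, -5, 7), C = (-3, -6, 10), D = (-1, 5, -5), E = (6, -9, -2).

Distances: d(A) = 22, d(B) = 12, d(C) = 10, d(D) = 28, d(E) = 18. Nearest: C = (-3, -6, 10) with distance 10.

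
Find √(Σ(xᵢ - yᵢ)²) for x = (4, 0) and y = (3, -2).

√(Σ(x_i - y_i)²) = √((4 - 3)² + (0 - (-2))²)
= √(1² + 2²) = √(1 + 4) = √5 ≈ 2.2361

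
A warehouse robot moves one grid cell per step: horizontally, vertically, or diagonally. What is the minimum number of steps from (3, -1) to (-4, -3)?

max(|x_i - y_i|) = max(|3 - (-4)|, |-1 - (-3)|) = max(7, 2) = 7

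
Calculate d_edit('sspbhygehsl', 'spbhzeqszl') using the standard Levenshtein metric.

Let D[i][j] be the edit distance between the first i characters of 'sspbhygehsl' and the first j characters of 'spbhzeqszl', with D[i][0] = i, D[0][j] = j, and D[i][j] = D[i-1][j-1] if the characters match, else 1 + min(D[i-1][j], D[i][j-1], D[i-1][j-1]). Filling the table (rows: prefixes of 'sspbhygehsl', columns: prefixes of 'spbhzeqszl'):
     ε  s  p  b  h  z  e  q  s  z  l
  ε  0  1  2  3  4  5  6  7  8  9 10
  s  1  0  1  2  3  4  5  6  7  8  9
  s  2  1  1  2  3  4  5  6  6  7  8
  p  3  2  1  2  3  4  5  6  7  7  8
  b  4  3  2  1  2  3  4  5  6  7  8
  h  5  4  3  2  1  2  3  4  5  6  7
  y  6  5  4  3  2  2  3  4  5  6  7
  g  7  6  5  4  3  3  3  4  5  6  7
  e  8  7  6  5  4  4  3  4  5  6  7
  h  9  8  7  6  5  5  4  4  5  6  7
  s 10  9  8  7  6  6  5  5  4  5  6
  l 11 10  9  8  7  7  6  6  5  5  5
The bottom-right entry gives D[11][10] = 5, so no sequence of fewer than 5 edits works. Backtracking through the table gives one optimal edit sequence (5 edits):
  sspbhygehsl → spbhygehsl (del s @1)
  spbhygehsl → spbhgehsl (del y @5)
  spbhgehsl → spbhzehsl (sub g→z @5)
  spbhzehsl → spbhzeqsl (sub h→q @7)
  spbhzeqsl → spbhzeqszl (ins z @9)
Edit distance = 5.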